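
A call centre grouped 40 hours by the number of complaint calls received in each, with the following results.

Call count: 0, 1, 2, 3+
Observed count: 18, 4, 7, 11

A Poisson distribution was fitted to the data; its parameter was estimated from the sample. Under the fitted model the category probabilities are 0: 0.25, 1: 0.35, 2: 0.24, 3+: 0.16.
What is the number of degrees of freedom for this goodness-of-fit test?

There are k = 4 categories and 1 parameter estimated from the data, so df = 4 − 1 − 1 = 2.

2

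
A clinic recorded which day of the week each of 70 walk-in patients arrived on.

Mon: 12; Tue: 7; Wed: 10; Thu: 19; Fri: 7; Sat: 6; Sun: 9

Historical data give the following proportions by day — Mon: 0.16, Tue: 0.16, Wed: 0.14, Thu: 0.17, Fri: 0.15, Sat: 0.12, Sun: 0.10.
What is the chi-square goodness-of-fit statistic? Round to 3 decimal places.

Expected counts E_i = n·p_i: 70×0.16 = 11.2, 70×0.16 = 11.2, 70×0.14 = 9.8, 70×0.17 = 11.9, 70×0.15 = 10.5, 70×0.12 = 8.4, 70×0.10 = 7.
Mon: (12 − 11.2)²/11.2 = 0.64/11.2 = 0.0571
Tue: (7 − 11.2)²/11.2 = 17.64/11.2 = 1.5750
Wed: (10 − 9.8)²/9.8 = 0.04/9.8 = 0.0041
Thu: (19 − 11.9)²/11.9 = 50.41/11.9 = 4.2361
Fri: (7 − 10.5)²/10.5 = 12.25/10.5 = 1.1667
Sat: (6 − 8.4)²/8.4 = 5.76/8.4 = 0.6857
Sun: (9 − 7)²/7 = 4/7 = 0.5714
Sum = 8.296

8.296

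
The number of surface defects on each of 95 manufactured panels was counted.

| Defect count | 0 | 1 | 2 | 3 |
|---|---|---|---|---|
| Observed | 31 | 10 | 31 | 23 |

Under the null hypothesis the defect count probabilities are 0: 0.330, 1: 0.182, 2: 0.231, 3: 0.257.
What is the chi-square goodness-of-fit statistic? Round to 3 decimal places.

Expected counts E_i = n·p_i: 95×0.330 = 31.35, 95×0.182 = 17.29, 95×0.231 = 21.945, 95×0.257 = 24.415.
cat         O        E   (O−E)²/E
0          31    31.35     0.0039
1          10    17.29     3.0737
2          31   21.945     3.7363
3          23   24.415     0.0820
Sum = 6.896

6.896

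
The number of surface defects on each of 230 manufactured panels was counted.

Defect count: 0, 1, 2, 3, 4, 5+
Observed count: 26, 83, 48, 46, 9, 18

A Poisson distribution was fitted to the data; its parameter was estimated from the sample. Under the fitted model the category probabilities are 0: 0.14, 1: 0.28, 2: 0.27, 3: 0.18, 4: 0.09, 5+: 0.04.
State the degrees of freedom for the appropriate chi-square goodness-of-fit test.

There are k = 6 categories and 1 parameter estimated from the data, so df = 6 − 1 − 1 = 4.

4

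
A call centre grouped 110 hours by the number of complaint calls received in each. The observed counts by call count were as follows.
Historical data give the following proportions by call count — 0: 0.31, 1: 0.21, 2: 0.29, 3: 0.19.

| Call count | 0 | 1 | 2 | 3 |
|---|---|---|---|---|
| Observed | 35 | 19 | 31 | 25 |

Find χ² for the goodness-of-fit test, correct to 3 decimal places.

Expected counts E_i = n·p_i: 110×0.31 = 34.1, 110×0.21 = 23.1, 110×0.29 = 31.9, 110×0.19 = 20.9.
χ² = (35−34.1)²/34.1 + (19−23.1)²/23.1 + (31−31.9)²/31.9 + (25−20.9)²/20.9
   = 0.0238 + 0.7277 + 0.0254 + 0.8043
Sum = 1.581

1.581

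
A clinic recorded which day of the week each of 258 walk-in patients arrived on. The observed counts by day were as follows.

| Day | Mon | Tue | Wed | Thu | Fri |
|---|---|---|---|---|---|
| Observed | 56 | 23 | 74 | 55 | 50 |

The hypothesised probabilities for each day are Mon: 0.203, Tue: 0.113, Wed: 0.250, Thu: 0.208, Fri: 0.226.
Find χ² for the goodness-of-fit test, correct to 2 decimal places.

Expected counts E_i = n·p_i: 258×0.203 = 52.374, 258×0.113 = 29.154, 258×0.250 = 64.5, 258×0.208 = 53.664, 258×0.226 = 58.308.
cat         O        E   (O−E)²/E
Mon        56   52.374      0.251
Tue        23   29.154      1.299
Wed        74     64.5      1.399
Thu        55   53.664      0.033
Fri        50   58.308      1.184
Sum = 4.17

4.17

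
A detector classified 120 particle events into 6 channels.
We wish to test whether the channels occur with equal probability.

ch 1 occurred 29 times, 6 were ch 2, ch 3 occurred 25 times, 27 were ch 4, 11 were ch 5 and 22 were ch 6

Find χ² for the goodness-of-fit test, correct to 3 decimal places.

Expected count for each of the 6 categories: 120/6 = 20.
χ² = (29−20)²/20 + (6−20)²/20 + (25−20)²/20 + (27−20)²/20 + (11−20)²/20 + (22−20)²/20
   = 4.0500 + 9.8000 + 1.2500 + 2.4500 + 4.0500 + 0.2000
Sum = 21.800

21.800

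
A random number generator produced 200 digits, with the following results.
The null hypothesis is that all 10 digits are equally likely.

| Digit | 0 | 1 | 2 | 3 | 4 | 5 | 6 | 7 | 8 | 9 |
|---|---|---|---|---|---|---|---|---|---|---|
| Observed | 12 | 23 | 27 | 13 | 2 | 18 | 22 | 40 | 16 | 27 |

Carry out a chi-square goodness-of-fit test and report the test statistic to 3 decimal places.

Expected count for each of the 10 categories: 200/10 = 20.
χ² = (12−20)²/20 + (23−20)²/20 + (27−20)²/20 + (13−20)²/20 + (2−20)²/20 + (18−20)²/20 + (22−20)²/20 + (40−20)²/20 + (16−20)²/20 + (27−20)²/20
   = 3.2000 + 0.4500 + 2.4500 + 2.4500 + 16.2000 + 0.2000 + 0.2000 + 20.0000 + 0.8000 + 2.4500
Sum = 48.400

48.400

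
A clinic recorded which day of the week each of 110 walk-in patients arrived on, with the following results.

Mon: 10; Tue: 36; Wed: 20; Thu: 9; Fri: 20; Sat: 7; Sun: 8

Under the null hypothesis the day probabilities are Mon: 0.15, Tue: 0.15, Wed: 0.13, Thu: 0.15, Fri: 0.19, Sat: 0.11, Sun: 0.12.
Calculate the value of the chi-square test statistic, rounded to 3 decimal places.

Expected counts E_i = n·p_i: 110×0.15 = 16.5, 110×0.15 = 16.5, 110×0.13 = 14.3, 110×0.15 = 16.5, 110×0.19 = 20.9, 110×0.11 = 12.1, 110×0.12 = 13.2.
cat         O        E   (O−E)²/E
Mon        10     16.5     2.5606
Tue        36     16.5    23.0455
Wed        20     14.3     2.2720
Thu         9     16.5     3.4091
Fri        20     20.9     0.0388
Sat         7     12.1     2.1496
Sun         8     13.2     2.0485
Sum = 35.524

35.524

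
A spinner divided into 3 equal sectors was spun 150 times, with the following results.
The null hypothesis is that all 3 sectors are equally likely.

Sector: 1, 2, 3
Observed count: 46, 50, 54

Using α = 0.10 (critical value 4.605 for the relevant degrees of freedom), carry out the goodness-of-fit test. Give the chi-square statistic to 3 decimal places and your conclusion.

0.640; do not reject

Under H₀ each category has probability 1/3, so each expected count is 150/3 = 50.
χ² = (46−50)²/50 + (50−50)²/50 + (54−50)²/50
   = 0.3200 + 0.0000 + 0.3200
Sum = 0.640
df = 2. Since 0.640 < 4.605, we do not reject H₀.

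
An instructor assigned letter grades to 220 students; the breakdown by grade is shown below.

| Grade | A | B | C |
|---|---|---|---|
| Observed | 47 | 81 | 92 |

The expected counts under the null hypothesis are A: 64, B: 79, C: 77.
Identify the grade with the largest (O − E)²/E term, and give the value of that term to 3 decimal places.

A: (47 − 64)²/64 = 289/64 = 4.5156
B: (81 − 79)²/79 = 4/79 = 0.0506
C: (92 − 77)²/77 = 225/77 = 2.9221
The largest term is for A: 4.516.

A, 4.516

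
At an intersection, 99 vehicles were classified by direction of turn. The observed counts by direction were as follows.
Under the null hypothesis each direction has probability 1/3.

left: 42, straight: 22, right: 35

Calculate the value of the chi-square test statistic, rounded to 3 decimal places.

6.242

Under H₀ each category has probability 1/3, so each expected count is 99/3 = 33.
left: (42 − 33)²/33 = 81/33 = 2.4545
straight: (22 − 33)²/33 = 121/33 = 3.6667
right: (35 − 33)²/33 = 4/33 = 0.1212
Sum = 6.242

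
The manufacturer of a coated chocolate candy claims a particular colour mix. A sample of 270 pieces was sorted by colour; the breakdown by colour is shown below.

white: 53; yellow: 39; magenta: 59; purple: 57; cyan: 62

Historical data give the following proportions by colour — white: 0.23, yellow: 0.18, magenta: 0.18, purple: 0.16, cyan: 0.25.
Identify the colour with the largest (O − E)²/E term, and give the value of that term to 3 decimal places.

Expected counts E_i = n·p_i: 270×0.23 = 62.1, 270×0.18 = 48.6, 270×0.18 = 48.6, 270×0.16 = 43.2, 270×0.25 = 67.5.
white: (53 − 62.1)²/62.1 = 82.81/62.1 = 1.3335
yellow: (39 − 48.6)²/48.6 = 92.16/48.6 = 1.8963
magenta: (59 − 48.6)²/48.6 = 108.16/48.6 = 2.2255
purple: (57 − 43.2)²/43.2 = 190.44/43.2 = 4.4083
cyan: (62 − 67.5)²/67.5 = 30.25/67.5 = 0.4481
The largest term is for purple: 4.408.

purple, 4.408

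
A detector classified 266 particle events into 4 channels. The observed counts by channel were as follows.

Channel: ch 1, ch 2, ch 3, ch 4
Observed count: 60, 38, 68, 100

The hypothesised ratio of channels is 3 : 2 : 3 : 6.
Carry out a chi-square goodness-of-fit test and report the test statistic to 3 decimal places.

Ratio total = 14. Expected counts: 266×3/14 = 57, 266×2/14 = 38, 266×3/14 = 57, 266×6/14 = 114.
χ² = (60−57)²/57 + (38−38)²/38 + (68−57)²/57 + (100−114)²/114
   = 0.1579 + 0.0000 + 2.1228 + 1.7193
Sum = 4.000

4.000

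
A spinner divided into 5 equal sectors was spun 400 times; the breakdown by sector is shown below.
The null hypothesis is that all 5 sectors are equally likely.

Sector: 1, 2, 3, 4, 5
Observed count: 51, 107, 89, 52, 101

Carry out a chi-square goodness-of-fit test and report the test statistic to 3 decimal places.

35.950

Under H₀ each category has probability 1/5, so each expected count is 400/5 = 80.
χ² = (51−80)²/80 + (107−80)²/80 + (89−80)²/80 + (52−80)²/80 + (101−80)²/80
   = 10.5125 + 9.1125 + 1.0125 + 9.8000 + 5.5125
Sum = 35.950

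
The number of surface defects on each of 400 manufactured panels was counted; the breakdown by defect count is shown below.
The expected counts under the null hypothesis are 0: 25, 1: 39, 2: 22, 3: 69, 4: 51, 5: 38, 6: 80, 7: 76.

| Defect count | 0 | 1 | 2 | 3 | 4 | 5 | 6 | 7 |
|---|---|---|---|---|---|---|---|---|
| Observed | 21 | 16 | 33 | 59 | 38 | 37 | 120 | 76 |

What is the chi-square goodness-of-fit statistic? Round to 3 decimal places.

44.493

χ² = (21−25)²/25 + (16−39)²/39 + (33−22)²/22 + (59−69)²/69 + (38−51)²/51 + (37−38)²/38 + (120−80)²/80 + (76−76)²/76
   = 0.6400 + 13.5641 + 5.5000 + 1.4493 + 3.3137 + 0.0263 + 20.0000 + 0.0000
Sum = 44.493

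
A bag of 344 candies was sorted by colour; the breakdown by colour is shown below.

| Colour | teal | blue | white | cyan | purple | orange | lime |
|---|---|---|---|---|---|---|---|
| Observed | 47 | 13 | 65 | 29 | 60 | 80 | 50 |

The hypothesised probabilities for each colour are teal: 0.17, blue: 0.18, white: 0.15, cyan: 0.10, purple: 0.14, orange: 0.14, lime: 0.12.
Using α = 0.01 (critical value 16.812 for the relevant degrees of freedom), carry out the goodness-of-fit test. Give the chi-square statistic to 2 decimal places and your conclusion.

71.03; reject

Expected counts E_i = n·p_i: 344×0.17 = 58.48, 344×0.18 = 61.92, 344×0.15 = 51.6, 344×0.10 = 34.4, 344×0.14 = 48.16, 344×0.14 = 48.16, 344×0.12 = 41.28.
teal: (47 − 58.48)²/58.48 = 131.7904/58.48 = 2.254
blue: (13 − 61.92)²/61.92 = 2393.1664/61.92 = 38.649
white: (65 − 51.6)²/51.6 = 179.56/51.6 = 3.480
cyan: (29 − 34.4)²/34.4 = 29.16/34.4 = 0.848
purple: (60 − 48.16)²/48.16 = 140.1856/48.16 = 2.911
orange: (80 − 48.16)²/48.16 = 1013.7856/48.16 = 21.050
lime: (50 − 41.28)²/41.28 = 76.0384/41.28 = 1.842
Sum = 71.03
df = 6. Since 71.03 > 16.812, we reject H₀.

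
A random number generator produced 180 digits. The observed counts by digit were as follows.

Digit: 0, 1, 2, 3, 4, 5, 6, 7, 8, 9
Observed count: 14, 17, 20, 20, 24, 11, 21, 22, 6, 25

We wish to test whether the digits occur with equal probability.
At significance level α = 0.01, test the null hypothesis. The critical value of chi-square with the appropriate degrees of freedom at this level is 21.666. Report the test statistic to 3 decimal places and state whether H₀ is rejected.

Expected count for each of the 10 categories: 180/10 = 18.
cat         O        E   (O−E)²/E
0          14       18     0.8889
1          17       18     0.0556
2          20       18     0.2222
3          20       18     0.2222
4          24       18     2.0000
5          11       18     2.7222
6          21       18     0.5000
7          22       18     0.8889
8           6       18     8.0000
9          25       18     2.7222
Sum = 18.222
df = 9. Since 18.222 < 21.666, we do not reject H₀.

18.222; do not reject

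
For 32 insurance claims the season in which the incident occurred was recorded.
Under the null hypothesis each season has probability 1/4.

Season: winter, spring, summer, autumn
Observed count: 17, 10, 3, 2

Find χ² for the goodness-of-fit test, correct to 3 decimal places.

18.250

Expected count for each of the 4 categories: 32/4 = 8.
winter: (17 − 8)²/8 = 81/8 = 10.1250
spring: (10 − 8)²/8 = 4/8 = 0.5000
summer: (3 − 8)²/8 = 25/8 = 3.1250
autumn: (2 − 8)²/8 = 36/8 = 4.5000
Sum = 18.250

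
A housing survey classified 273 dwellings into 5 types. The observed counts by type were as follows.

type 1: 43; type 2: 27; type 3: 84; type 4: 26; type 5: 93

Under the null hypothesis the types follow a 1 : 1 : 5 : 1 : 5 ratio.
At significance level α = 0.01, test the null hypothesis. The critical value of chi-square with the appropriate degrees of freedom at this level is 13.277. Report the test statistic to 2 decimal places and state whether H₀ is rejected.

Ratio total = 13. Expected counts: 273×1/13 = 21, 273×1/13 = 21, 273×5/13 = 105, 273×1/13 = 21, 273×5/13 = 105.
cat         O        E   (O−E)²/E
type 1     43       21     23.048
type 2     27       21      1.714
type 3     84      105      4.200
type 4     26       21      1.190
type 5     93      105      1.371
Sum = 31.52
df = 4. Since 31.52 > 13.277, we reject H₀.

31.52; reject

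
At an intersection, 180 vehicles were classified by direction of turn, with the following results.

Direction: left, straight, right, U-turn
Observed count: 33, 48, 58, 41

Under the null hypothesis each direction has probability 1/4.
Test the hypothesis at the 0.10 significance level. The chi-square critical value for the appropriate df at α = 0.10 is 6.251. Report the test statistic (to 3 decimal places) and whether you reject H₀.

Under H₀ each category has probability 1/4, so each expected count is 180/4 = 45.
χ² = (33−45)²/45 + (48−45)²/45 + (58−45)²/45 + (41−45)²/45
   = 3.2000 + 0.2000 + 3.7556 + 0.3556
Sum = 7.511
df = 3. Since 7.511 > 6.251, we reject H₀.

7.511; reject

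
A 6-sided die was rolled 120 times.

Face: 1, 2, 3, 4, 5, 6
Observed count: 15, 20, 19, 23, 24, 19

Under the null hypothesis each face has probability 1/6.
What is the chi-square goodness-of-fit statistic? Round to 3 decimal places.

2.600

Under H₀ each category has probability 1/6, so each expected count is 120/6 = 20.
χ² = (15−20)²/20 + (20−20)²/20 + (19−20)²/20 + (23−20)²/20 + (24−20)²/20 + (19−20)²/20
   = 1.2500 + 0.0000 + 0.0500 + 0.4500 + 0.8000 + 0.0500
Sum = 2.600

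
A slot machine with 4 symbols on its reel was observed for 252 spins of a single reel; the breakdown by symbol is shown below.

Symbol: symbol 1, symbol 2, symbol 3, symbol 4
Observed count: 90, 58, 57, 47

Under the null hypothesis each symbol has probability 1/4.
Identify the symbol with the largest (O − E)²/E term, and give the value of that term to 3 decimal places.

Expected count for each of the 4 categories: 252/4 = 63.
cat           O        E   (O−E)²/E
symbol 1     90       63    11.5714
symbol 2     58       63     0.3968
symbol 3     57       63     0.5714
symbol 4     47       63     4.0635
The largest term is for symbol 1: 11.571.

symbol 1, 11.571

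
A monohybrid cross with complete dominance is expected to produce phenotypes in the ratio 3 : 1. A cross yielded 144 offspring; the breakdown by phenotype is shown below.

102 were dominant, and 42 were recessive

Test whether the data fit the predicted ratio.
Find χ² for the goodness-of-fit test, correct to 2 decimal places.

Ratio total = 4. Expected counts: 144×3/4 = 108, 144×1/4 = 36.
χ² = (102−108)²/108 + (42−36)²/36
   = 0.333 + 1.000
Sum = 1.33

1.33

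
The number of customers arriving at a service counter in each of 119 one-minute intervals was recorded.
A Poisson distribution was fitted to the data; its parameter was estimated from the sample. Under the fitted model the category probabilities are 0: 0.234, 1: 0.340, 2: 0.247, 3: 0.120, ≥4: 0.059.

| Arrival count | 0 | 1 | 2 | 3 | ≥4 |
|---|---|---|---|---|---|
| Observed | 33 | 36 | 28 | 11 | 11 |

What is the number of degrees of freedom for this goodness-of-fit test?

3

There are k = 5 categories and 1 parameter estimated from the data, so df = 5 − 1 − 1 = 3.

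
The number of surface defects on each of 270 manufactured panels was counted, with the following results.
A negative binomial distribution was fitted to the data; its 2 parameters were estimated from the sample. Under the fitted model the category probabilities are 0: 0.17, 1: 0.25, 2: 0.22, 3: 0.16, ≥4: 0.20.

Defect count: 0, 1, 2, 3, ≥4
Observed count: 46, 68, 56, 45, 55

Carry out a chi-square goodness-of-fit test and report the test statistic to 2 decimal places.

Expected counts E_i = n·p_i: 270×0.17 = 45.9, 270×0.25 = 67.5, 270×0.22 = 59.4, 270×0.16 = 43.2, 270×0.20 = 54.
0: (46 − 45.9)²/45.9 = 0.01/45.9 = 0.000
1: (68 − 67.5)²/67.5 = 0.25/67.5 = 0.004
2: (56 − 59.4)²/59.4 = 11.56/59.4 = 0.195
3: (45 − 43.2)²/43.2 = 3.24/43.2 = 0.075
≥4: (55 − 54)²/54 = 1/54 = 0.019
Sum = 0.29

0.29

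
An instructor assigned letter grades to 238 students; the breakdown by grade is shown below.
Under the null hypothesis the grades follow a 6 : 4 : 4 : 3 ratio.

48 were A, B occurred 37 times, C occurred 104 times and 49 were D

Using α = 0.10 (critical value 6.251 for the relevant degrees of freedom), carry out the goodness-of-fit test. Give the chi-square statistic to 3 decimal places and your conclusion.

64.185; reject

Ratio total = 17. Expected counts: 238×6/17 = 84, 238×4/17 = 56, 238×4/17 = 56, 238×3/17 = 42.
cat         O        E   (O−E)²/E
A          48       84    15.4286
B          37       56     6.4464
C         104       56    41.1429
D          49       42     1.1667
Sum = 64.185
df = 3. Since 64.185 > 6.251, we reject H₀.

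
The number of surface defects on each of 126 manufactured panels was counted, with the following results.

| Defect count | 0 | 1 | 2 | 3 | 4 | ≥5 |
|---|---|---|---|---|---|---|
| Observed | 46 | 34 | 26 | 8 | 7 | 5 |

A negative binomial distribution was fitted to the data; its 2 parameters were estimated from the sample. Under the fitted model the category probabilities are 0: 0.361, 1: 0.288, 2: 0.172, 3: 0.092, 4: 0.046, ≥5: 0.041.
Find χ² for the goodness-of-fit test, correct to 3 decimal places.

Expected counts E_i = n·p_i: 126×0.361 = 45.486, 126×0.288 = 36.288, 126×0.172 = 21.672, 126×0.092 = 11.592, 126×0.046 = 5.796, 126×0.041 = 5.166.
χ² = (46−45.486)²/45.486 + (34−36.288)²/36.288 + (26−21.672)²/21.672 + (8−11.592)²/11.592 + (7−5.796)²/5.796 + (5−5.166)²/5.166
   = 0.0058 + 0.1443 + 0.8643 + 1.1130 + 0.2501 + 0.0053
Sum = 2.383

2.383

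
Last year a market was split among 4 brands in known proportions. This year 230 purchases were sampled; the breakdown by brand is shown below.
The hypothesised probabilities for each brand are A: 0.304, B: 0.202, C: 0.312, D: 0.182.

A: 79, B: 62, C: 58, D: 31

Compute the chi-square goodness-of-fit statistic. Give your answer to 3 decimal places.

Expected counts E_i = n·p_i: 230×0.304 = 69.92, 230×0.202 = 46.46, 230×0.312 = 71.76, 230×0.182 = 41.86.
cat         O        E   (O−E)²/E
A          79    69.92     1.1792
B          62    46.46     5.1978
C          58    71.76     2.6385
D          31    41.86     2.8175
Sum = 11.833

11.833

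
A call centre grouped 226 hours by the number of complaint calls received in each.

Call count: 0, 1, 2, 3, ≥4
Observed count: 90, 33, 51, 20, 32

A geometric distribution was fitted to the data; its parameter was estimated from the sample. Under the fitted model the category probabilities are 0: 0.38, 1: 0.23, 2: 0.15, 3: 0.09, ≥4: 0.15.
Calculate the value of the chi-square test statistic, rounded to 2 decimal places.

Expected counts E_i = n·p_i: 226×0.38 = 85.88, 226×0.23 = 51.98, 226×0.15 = 33.9, 226×0.09 = 20.34, 226×0.15 = 33.9.
χ² = (90−85.88)²/85.88 + (33−51.98)²/51.98 + (51−33.9)²/33.9 + (20−20.34)²/20.34 + (32−33.9)²/33.9
   = 0.198 + 6.930 + 8.626 + 0.006 + 0.106
Sum = 15.87

15.87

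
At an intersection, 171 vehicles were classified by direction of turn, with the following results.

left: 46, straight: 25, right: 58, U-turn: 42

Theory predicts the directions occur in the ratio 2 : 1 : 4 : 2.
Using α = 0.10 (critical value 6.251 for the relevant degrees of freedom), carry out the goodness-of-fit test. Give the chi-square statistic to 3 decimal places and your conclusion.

8.263; reject

Ratio total = 9. Expected counts: 171×2/9 = 38, 171×1/9 = 19, 171×4/9 = 76, 171×2/9 = 38.
cat           O        E   (O−E)²/E
left         46       38     1.6842
straight     25       19     1.8947
right        58       76     4.2632
U-turn       42       38     0.4211
Sum = 8.263
df = 3. Since 8.263 > 6.251, we reject H₀.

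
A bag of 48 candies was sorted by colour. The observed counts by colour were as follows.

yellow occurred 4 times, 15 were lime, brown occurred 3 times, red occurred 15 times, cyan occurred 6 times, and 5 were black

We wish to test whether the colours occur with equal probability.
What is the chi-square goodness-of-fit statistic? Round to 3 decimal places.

Expected count for each of the 6 categories: 48/6 = 8.
cat         O        E   (O−E)²/E
yellow      4        8     2.0000
lime       15        8     6.1250
brown       3        8     3.1250
red        15        8     6.1250
cyan        6        8     0.5000
black       5        8     1.1250
Sum = 19.000

19.000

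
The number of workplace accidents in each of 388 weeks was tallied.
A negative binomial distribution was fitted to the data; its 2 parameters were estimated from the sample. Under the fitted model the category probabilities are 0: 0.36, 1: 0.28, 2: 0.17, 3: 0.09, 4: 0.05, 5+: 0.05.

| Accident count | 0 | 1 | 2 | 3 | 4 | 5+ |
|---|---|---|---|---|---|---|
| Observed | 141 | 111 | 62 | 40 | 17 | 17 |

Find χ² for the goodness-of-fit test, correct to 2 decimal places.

1.63

Expected counts E_i = n·p_i: 388×0.36 = 139.68, 388×0.28 = 108.64, 388×0.17 = 65.96, 388×0.09 = 34.92, 388×0.05 = 19.4, 388×0.05 = 19.4.
cat         O        E   (O−E)²/E
0         141   139.68      0.012
1         111   108.64      0.051
2          62    65.96      0.238
3          40    34.92      0.739
4          17     19.4      0.297
5+         17     19.4      0.297
Sum = 1.63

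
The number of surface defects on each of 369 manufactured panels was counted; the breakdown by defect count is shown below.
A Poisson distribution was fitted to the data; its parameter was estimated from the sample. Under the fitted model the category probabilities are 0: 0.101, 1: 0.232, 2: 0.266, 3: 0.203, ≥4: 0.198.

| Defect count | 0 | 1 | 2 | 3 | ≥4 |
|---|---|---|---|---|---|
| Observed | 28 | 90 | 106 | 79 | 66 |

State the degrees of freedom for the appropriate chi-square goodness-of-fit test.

3

There are k = 5 categories and 1 parameter estimated from the data, so df = 5 − 1 − 1 = 3.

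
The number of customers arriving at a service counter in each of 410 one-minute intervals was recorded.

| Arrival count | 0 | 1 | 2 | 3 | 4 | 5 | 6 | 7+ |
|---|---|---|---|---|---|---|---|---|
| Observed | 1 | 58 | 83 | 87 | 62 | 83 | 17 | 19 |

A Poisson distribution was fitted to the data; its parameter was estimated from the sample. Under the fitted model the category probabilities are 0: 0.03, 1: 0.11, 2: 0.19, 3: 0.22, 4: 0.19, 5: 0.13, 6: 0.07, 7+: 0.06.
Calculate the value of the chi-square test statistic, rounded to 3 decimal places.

40.358

Expected counts E_i = n·p_i: 410×0.03 = 12.3, 410×0.11 = 45.1, 410×0.19 = 77.9, 410×0.22 = 90.2, 410×0.19 = 77.9, 410×0.13 = 53.3, 410×0.07 = 28.7, 410×0.06 = 24.6.
cat         O        E   (O−E)²/E
0           1     12.3    10.3813
1          58     45.1     3.6898
2          83     77.9     0.3339
3          87     90.2     0.1135
4          62     77.9     3.2453
5          83     53.3    16.5495
6          17     28.7     4.7697
7+         19     24.6     1.2748
Sum = 40.358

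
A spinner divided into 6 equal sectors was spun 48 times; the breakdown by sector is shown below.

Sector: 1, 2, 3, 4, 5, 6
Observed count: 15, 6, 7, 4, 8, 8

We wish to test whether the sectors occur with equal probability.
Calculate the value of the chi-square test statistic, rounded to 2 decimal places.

Expected count for each of the 6 categories: 48/6 = 8.
χ² = (15−8)²/8 + (6−8)²/8 + (7−8)²/8 + (4−8)²/8 + (8−8)²/8 + (8−8)²/8
   = 6.125 + 0.500 + 0.125 + 2.000 + 0.000 + 0.000
Sum = 8.75

8.75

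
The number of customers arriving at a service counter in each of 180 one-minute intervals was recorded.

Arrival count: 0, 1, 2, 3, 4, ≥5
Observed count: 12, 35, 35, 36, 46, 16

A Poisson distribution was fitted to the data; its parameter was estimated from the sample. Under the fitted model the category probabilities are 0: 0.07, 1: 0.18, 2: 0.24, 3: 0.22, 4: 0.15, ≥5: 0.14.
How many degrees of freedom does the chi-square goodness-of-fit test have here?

There are k = 6 categories and 1 parameter estimated from the data, so df = 6 − 1 − 1 = 4.

4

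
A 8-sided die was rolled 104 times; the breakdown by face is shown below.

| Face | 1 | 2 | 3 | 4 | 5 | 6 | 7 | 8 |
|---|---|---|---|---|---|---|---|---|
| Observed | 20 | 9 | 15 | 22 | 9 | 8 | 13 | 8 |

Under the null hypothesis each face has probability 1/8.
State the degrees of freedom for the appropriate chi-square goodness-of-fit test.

There are k = 8 categories and no parameters were estimated from the data, so df = 8 − 1 = 7.

7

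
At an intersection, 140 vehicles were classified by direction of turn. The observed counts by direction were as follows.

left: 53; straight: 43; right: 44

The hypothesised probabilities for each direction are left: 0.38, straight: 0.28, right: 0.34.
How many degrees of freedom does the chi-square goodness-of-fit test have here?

There are k = 3 categories and no parameters were estimated from the data, so df = 3 − 1 = 2.

2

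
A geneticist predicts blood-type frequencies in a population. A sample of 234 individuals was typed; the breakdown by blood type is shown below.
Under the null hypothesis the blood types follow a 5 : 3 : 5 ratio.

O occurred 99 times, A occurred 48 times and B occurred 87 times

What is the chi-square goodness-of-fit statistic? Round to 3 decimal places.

Ratio total = 13. Expected counts: 234×5/13 = 90, 234×3/13 = 54, 234×5/13 = 90.
χ² = (99−90)²/90 + (48−54)²/54 + (87−90)²/90
   = 0.9000 + 0.6667 + 0.1000
Sum = 1.667

1.667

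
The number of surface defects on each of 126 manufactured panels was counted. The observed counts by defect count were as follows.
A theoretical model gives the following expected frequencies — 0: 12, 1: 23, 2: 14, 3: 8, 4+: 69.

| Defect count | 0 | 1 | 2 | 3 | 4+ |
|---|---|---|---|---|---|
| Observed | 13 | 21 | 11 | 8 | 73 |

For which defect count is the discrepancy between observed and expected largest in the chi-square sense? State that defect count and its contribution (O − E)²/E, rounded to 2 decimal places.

χ² = (13−12)²/12 + (21−23)²/23 + (11−14)²/14 + (8−8)²/8 + (73−69)²/69
   = 0.083 + 0.174 + 0.643 + 0.000 + 0.232
The largest term is for 2: 0.64.

2, 0.64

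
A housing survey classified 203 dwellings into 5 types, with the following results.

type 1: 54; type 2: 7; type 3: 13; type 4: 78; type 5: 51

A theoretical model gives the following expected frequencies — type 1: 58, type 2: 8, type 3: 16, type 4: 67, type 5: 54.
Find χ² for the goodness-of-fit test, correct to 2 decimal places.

type 1: (54 − 58)²/58 = 16/58 = 0.276
type 2: (7 − 8)²/8 = 1/8 = 0.125
type 3: (13 − 16)²/16 = 9/16 = 0.563
type 4: (78 − 67)²/67 = 121/67 = 1.806
type 5: (51 − 54)²/54 = 9/54 = 0.167
Sum = 2.94

2.94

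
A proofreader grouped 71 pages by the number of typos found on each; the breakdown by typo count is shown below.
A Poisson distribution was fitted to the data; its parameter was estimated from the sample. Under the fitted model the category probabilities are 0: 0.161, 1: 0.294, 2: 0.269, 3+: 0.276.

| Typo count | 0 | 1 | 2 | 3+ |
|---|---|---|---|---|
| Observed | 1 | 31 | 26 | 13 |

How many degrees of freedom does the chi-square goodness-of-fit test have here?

2

There are k = 4 categories and 1 parameter estimated from the data, so df = 4 − 1 − 1 = 2.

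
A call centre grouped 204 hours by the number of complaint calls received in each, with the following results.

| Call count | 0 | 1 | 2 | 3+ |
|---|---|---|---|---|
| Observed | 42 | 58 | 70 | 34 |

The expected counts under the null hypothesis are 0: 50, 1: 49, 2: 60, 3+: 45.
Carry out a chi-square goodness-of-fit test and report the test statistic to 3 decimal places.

7.289

χ² = (42−50)²/50 + (58−49)²/49 + (70−60)²/60 + (34−45)²/45
   = 1.2800 + 1.6531 + 1.6667 + 2.6889
Sum = 7.289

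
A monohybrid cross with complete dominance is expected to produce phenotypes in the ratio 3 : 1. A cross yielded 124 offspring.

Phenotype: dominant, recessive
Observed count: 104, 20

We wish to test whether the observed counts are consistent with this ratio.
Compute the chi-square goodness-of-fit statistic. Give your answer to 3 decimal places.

Ratio total = 4. Expected counts: 124×3/4 = 93, 124×1/4 = 31.
χ² = (104−93)²/93 + (20−31)²/31
   = 1.3011 + 3.9032
Sum = 5.204

5.204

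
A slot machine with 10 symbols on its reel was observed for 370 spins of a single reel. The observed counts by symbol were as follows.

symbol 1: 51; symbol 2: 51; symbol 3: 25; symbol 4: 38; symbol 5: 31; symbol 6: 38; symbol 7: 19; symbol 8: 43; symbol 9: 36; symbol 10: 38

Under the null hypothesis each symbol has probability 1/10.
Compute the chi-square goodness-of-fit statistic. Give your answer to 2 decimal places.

Under H₀ each category has probability 1/10, so each expected count is 370/10 = 37.
χ² = (51−37)²/37 + (51−37)²/37 + (25−37)²/37 + (38−37)²/37 + (31−37)²/37 + (38−37)²/37 + (19−37)²/37 + (43−37)²/37 + (36−37)²/37 + (38−37)²/37
   = 5.297 + 5.297 + 3.892 + 0.027 + 0.973 + 0.027 + 8.757 + 0.973 + 0.027 + 0.027
Sum = 25.30

25.30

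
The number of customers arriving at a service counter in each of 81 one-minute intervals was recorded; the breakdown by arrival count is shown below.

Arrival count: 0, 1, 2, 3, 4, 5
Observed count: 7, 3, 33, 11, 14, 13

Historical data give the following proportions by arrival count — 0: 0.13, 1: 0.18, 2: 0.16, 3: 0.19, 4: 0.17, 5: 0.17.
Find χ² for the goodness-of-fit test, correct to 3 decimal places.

Expected counts E_i = n·p_i: 81×0.13 = 10.53, 81×0.18 = 14.58, 81×0.16 = 12.96, 81×0.19 = 15.39, 81×0.17 = 13.77, 81×0.17 = 13.77.
χ² = (7−10.53)²/10.53 + (3−14.58)²/14.58 + (33−12.96)²/12.96 + (11−15.39)²/15.39 + (14−13.77)²/13.77 + (13−13.77)²/13.77
   = 1.1834 + 9.1973 + 30.9878 + 1.2522 + 0.0038 + 0.0431
Sum = 42.668

42.668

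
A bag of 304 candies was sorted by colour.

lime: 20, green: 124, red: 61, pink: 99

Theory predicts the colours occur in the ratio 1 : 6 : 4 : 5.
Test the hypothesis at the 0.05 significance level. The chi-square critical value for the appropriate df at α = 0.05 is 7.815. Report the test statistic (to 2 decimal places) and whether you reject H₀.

Ratio total = 16. Expected counts: 304×1/16 = 19, 304×6/16 = 114, 304×4/16 = 76, 304×5/16 = 95.
χ² = (20−19)²/19 + (124−114)²/114 + (61−76)²/76 + (99−95)²/95
   = 0.053 + 0.877 + 2.961 + 0.168
Sum = 4.06
df = 3. Since 4.06 < 7.815, we do not reject H₀.

4.06; do not reject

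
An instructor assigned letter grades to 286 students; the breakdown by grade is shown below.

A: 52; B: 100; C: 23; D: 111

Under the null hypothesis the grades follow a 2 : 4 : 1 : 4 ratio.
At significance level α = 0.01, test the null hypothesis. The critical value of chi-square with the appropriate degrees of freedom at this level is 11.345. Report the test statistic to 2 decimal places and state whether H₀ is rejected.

Ratio total = 11. Expected counts: 286×2/11 = 52, 286×4/11 = 104, 286×1/11 = 26, 286×4/11 = 104.
A: (52 − 52)²/52 = 0/52 = 0.000
B: (100 − 104)²/104 = 16/104 = 0.154
C: (23 − 26)²/26 = 9/26 = 0.346
D: (111 − 104)²/104 = 49/104 = 0.471
Sum = 0.97
df = 3. Since 0.97 < 11.345, we do not reject H₀.

0.97; do not reject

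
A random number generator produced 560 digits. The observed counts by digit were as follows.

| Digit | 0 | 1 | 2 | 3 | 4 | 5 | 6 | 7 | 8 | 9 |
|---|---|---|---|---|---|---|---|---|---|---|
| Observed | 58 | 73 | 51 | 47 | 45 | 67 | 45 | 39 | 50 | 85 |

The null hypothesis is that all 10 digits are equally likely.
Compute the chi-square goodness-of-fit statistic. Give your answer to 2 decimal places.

Under H₀ each category has probability 1/10, so each expected count is 560/10 = 56.
0: (58 − 56)²/56 = 4/56 = 0.071
1: (73 − 56)²/56 = 289/56 = 5.161
2: (51 − 56)²/56 = 25/56 = 0.446
3: (47 − 56)²/56 = 81/56 = 1.446
4: (45 − 56)²/56 = 121/56 = 2.161
5: (67 − 56)²/56 = 121/56 = 2.161
6: (45 − 56)²/56 = 121/56 = 2.161
7: (39 − 56)²/56 = 289/56 = 5.161
8: (50 − 56)²/56 = 36/56 = 0.643
9: (85 − 56)²/56 = 841/56 = 15.018
Sum = 34.43

34.43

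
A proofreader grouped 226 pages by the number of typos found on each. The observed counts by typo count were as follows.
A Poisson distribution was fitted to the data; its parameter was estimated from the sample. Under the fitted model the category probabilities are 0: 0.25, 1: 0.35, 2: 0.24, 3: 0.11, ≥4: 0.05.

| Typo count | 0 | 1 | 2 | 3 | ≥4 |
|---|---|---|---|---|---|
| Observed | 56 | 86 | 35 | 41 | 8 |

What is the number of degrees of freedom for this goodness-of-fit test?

3

There are k = 5 categories and 1 parameter estimated from the data, so df = 5 − 1 − 1 = 3.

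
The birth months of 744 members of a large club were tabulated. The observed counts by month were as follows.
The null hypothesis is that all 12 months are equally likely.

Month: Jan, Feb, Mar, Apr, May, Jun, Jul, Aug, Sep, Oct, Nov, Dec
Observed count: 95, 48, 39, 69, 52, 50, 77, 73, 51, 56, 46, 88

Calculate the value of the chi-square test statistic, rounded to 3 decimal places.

57.129

Under H₀ each category has probability 1/12, so each expected count is 744/12 = 62.
χ² = (95−62)²/62 + (48−62)²/62 + (39−62)²/62 + (69−62)²/62 + (52−62)²/62 + (50−62)²/62 + (77−62)²/62 + (73−62)²/62 + (51−62)²/62 + (56−62)²/62 + (46−62)²/62 + (88−62)²/62
   = 17.5645 + 3.1613 + 8.5323 + 0.7903 + 1.6129 + 2.3226 + 3.6290 + 1.9516 + 1.9516 + 0.5806 + 4.1290 + 10.9032
Sum = 57.129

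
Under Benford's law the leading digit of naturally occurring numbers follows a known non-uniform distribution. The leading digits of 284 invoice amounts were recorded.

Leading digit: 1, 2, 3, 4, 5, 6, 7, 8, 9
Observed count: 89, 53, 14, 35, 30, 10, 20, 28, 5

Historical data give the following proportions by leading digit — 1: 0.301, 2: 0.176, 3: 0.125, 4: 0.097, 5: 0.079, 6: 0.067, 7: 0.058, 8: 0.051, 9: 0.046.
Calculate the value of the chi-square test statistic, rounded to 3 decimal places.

Expected counts E_i = n·p_i: 284×0.301 = 85.484, 284×0.176 = 49.984, 284×0.125 = 35.5, 284×0.097 = 27.548, 284×0.079 = 22.436, 284×0.067 = 19.028, 284×0.058 = 16.472, 284×0.051 = 14.484, 284×0.046 = 13.064.
cat         O        E   (O−E)²/E
1          89   85.484     0.1446
2          53   49.984     0.1820
3          14     35.5    13.0211
4          35   27.548     2.0158
5          30   22.436     2.5501
6          10   19.028     4.2834
7          20   16.472     0.7556
8          28   14.484    12.6127
9           5   13.064     4.9777
Sum = 40.543

40.543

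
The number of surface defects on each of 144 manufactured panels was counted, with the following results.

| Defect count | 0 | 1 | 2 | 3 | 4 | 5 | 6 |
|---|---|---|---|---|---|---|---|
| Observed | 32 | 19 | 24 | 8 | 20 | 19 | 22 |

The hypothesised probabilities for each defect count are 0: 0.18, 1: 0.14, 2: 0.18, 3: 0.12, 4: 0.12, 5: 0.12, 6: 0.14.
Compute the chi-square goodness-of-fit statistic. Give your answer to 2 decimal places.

7.39

Expected counts E_i = n·p_i: 144×0.18 = 25.92, 144×0.14 = 20.16, 144×0.18 = 25.92, 144×0.12 = 17.28, 144×0.12 = 17.28, 144×0.12 = 17.28, 144×0.14 = 20.16.
0: (32 − 25.92)²/25.92 = 36.9664/25.92 = 1.426
1: (19 − 20.16)²/20.16 = 1.3456/20.16 = 0.067
2: (24 − 25.92)²/25.92 = 3.6864/25.92 = 0.142
3: (8 − 17.28)²/17.28 = 86.1184/17.28 = 4.984
4: (20 − 17.28)²/17.28 = 7.3984/17.28 = 0.428
5: (19 − 17.28)²/17.28 = 2.9584/17.28 = 0.171
6: (22 − 20.16)²/20.16 = 3.3856/20.16 = 0.168
Sum = 7.39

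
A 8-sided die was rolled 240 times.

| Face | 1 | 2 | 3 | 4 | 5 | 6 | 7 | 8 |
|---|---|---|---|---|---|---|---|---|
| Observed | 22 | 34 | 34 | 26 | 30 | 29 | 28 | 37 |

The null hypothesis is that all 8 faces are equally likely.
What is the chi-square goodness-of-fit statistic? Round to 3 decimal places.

5.533

Under H₀ each category has probability 1/8, so each expected count is 240/8 = 30.
χ² = (22−30)²/30 + (34−30)²/30 + (34−30)²/30 + (26−30)²/30 + (30−30)²/30 + (29−30)²/30 + (28−30)²/30 + (37−30)²/30
   = 2.1333 + 0.5333 + 0.5333 + 0.5333 + 0.0000 + 0.0333 + 0.1333 + 1.6333
Sum = 5.533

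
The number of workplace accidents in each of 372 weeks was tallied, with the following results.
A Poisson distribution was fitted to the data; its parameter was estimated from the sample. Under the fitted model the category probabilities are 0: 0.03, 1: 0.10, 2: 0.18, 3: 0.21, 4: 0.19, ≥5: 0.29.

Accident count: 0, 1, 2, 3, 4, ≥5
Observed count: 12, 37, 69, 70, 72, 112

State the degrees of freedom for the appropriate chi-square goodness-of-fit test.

There are k = 6 categories and 1 parameter estimated from the data, so df = 6 − 1 − 1 = 4.

4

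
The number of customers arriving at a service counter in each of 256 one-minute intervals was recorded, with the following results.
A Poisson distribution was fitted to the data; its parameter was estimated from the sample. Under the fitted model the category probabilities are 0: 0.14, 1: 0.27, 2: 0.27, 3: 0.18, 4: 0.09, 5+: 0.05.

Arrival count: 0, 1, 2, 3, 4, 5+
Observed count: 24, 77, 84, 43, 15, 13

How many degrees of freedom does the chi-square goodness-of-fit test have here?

4

There are k = 6 categories and 1 parameter estimated from the data, so df = 6 − 1 − 1 = 4.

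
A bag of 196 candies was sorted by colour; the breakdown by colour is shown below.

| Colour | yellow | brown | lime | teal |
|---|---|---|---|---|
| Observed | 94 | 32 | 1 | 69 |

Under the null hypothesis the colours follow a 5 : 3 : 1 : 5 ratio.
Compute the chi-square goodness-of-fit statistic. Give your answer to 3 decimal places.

22.695

Ratio total = 14. Expected counts: 196×5/14 = 70, 196×3/14 = 42, 196×1/14 = 14, 196×5/14 = 70.
yellow: (94 − 70)²/70 = 576/70 = 8.2286
brown: (32 − 42)²/42 = 100/42 = 2.3810
lime: (1 − 14)²/14 = 169/14 = 12.0714
teal: (69 − 70)²/70 = 1/70 = 0.0143
Sum = 22.695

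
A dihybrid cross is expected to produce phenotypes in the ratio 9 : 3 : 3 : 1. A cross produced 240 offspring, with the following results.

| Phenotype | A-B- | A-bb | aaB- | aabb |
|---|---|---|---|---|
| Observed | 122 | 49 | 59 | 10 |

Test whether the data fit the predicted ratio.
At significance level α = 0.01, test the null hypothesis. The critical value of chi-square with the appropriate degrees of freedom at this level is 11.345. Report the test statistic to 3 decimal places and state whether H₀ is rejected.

7.630; do not reject

Ratio total = 16. Expected counts: 240×9/16 = 135, 240×3/16 = 45, 240×3/16 = 45, 240×1/16 = 15.
A-B-: (122 − 135)²/135 = 169/135 = 1.2519
A-bb: (49 − 45)²/45 = 16/45 = 0.3556
aaB-: (59 − 45)²/45 = 196/45 = 4.3556
aabb: (10 − 15)²/15 = 25/15 = 1.6667
Sum = 7.630
df = 3. Since 7.630 < 11.345, we do not reject H₀.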